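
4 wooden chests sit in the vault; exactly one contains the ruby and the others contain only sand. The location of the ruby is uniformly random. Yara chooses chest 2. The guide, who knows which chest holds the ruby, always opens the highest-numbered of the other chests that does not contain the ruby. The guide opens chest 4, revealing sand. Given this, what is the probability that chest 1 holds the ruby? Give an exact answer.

Consider each possible location of the ruby in turn.
If it is in any of chests 1, 2, and 3 (prior 1/4 each): chest 4 is the highest-numbered option available, probability 1; weight (1/4)·1 = 1/4 each.
If it is in chest 4 (prior 1/4): the guide opened chest 4, so this case is ruled out; weight (1/4)·0 = 0.
The weights sum to 3/4.
So P(the ruby in chest 1 | the guide opened chest 4) = (1/4) / (3/4) = 1/3.

1/3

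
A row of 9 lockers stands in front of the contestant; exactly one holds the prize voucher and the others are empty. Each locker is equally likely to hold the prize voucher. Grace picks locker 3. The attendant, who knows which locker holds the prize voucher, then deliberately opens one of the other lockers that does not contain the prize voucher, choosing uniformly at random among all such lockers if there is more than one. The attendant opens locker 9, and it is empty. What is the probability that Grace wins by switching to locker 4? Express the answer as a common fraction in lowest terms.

Consider each possible location of the prize voucher in turn.
If it is in any of lockers 1, 2, 4, 5, 6, 7, and 8 (prior 1/9 each): the attendant has 7 equally likely choices, so probability 1/7; weight (1/9)·(1/7) = 1/63 each.
If it is in locker 3 (prior 1/9): the attendant has 8 equally likely choices, so probability 1/8; weight (1/9)·(1/8) = 1/72.
If it is in locker 9 (prior 1/9): the attendant opened locker 9, so this case is ruled out; weight (1/9)·0 = 0.
The weights sum to 1/8.
So P(the prize voucher in locker 4 | the attendant opened locker 9) = (1/63) / (1/8) = 8/63.

8/63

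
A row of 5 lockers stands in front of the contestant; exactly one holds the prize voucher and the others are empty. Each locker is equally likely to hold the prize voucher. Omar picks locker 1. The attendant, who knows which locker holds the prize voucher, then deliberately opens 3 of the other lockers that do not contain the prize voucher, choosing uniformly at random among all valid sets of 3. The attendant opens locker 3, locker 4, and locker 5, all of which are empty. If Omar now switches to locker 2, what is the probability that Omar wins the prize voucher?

Consider each possible location of the prize voucher in turn.
If it is in locker 1 (prior 1/5): the attendant has 4 equally likely choices, so probability 1/4; weight (1/5)·(1/4) = 1/20.
If it is in locker 2 (prior 1/5): the attendant has no choice, probability 1; weight (1/5)·1 = 1/5.
If it is in any of lockers 3, 4, and 5 (prior 1/5 each): that locker was opened and seen not to hold the prize — ruled out; weight (1/5)·0 = 0 each.
The weights sum to 1/4.
So P(the prize voucher in locker 2 | the attendant opened locker 3, locker 4, and locker 5) = (1/5) / (1/4) = 4/5.

4/5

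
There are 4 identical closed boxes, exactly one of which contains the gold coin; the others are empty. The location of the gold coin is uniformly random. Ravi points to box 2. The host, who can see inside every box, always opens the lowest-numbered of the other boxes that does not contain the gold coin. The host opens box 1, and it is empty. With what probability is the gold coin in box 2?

Consider each possible location of the gold coin in turn.
If it is in box 1 (prior 1/4): the host opened box 1, so this case is ruled out; weight (1/4)·0 = 0.
If it is in any of boxes 2, 3, and 4 (prior 1/4 each): box 1 is the lowest-numbered option available, probability 1; weight (1/4)·1 = 1/4 each.
The weights sum to 3/4.
So P(the gold coin in box 2 | the host opened box 1) = (1/4) / (3/4) = 1/3.

1/3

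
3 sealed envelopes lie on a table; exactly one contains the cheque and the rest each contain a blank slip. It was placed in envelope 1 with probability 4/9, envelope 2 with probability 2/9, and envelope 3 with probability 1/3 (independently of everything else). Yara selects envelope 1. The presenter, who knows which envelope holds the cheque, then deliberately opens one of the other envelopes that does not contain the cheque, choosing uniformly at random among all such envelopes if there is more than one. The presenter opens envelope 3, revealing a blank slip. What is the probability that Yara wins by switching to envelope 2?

1/2

Consider each possible location of the cheque in turn.
If it is in envelope 1 (prior 4/9): the presenter has 2 equally likely choices, so probability 1/2; weight (4/9)·(1/2) = 2/9.
If it is in envelope 2 (prior 2/9): the presenter has no choice, probability 1; weight (2/9)·1 = 2/9.
If it is in envelope 3 (prior 1/3): the presenter opened envelope 3, so this case is ruled out; weight (1/3)·0 = 0.
The weights sum to 4/9.
So P(the cheque in envelope 2 | the presenter opened envelope 3) = (2/9) / (4/9) = 1/2.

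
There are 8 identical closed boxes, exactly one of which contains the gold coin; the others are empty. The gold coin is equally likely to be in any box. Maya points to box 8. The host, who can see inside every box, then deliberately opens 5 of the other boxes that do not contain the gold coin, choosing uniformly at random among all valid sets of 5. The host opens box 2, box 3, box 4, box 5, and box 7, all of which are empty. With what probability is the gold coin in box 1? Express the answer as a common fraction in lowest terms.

7/16

Apply Bayes' rule, conditioning on where the gold coin actually is.
If it is in either of boxes 1 and 6 (prior 1/8 each): the host has 6 equally likely choices, so probability 1/6; weight (1/8)·(1/6) = 1/48 each.
If it is in any of boxes 2, 3, 4, 5, and 7 (prior 1/8 each): that box was opened and seen not to hold the prize — ruled out; weight (1/8)·0 = 0 each.
If it is in box 8 (prior 1/8): the host has 21 equally likely choices, so probability 1/21; weight (1/8)·(1/21) = 1/168.
The weights sum to 1/21.
So P(the gold coin in box 1 | the host opened box 2, box 3, box 4, box 5, and box 7) = (1/48) / (1/21) = 7/16.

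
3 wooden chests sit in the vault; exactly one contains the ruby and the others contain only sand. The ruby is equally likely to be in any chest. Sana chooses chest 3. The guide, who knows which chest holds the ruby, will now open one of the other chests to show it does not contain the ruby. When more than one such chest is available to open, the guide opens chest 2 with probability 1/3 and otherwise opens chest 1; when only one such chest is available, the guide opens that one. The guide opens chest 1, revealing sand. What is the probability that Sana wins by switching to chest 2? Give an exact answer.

3/5

Condition on the true location of the ruby.
If it is in chest 1 (prior 1/3): the guide opened chest 1, so this case is ruled out; weight (1/3)·0 = 0.
If it is in chest 2 (prior 1/3): only chest 1 is available, probability 1; weight (1/3)·1 = 1/3.
If it is in chest 3 (prior 1/3): chest 2 is available but not opened, probability 2/3; weight (1/3)·(2/3) = 2/9.
The weights sum to 5/9.
So P(the ruby in chest 2 | the guide opened chest 1) = (1/3) / (5/9) = 3/5.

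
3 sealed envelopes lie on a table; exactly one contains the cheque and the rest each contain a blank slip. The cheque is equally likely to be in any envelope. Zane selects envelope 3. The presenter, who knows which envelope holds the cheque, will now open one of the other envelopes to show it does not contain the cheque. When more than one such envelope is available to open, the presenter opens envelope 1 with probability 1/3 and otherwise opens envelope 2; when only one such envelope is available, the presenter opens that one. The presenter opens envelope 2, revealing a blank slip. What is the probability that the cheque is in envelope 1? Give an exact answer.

3/5

Condition on the true location of the cheque.
If it is in envelope 1 (prior 1/3): only envelope 2 is available, probability 1; weight (1/3)·1 = 1/3.
If it is in envelope 2 (prior 1/3): the presenter opened envelope 2, so this case is ruled out; weight (1/3)·0 = 0.
If it is in envelope 3 (prior 1/3): envelope 1 is available but not opened, probability 2/3; weight (1/3)·(2/3) = 2/9.
The weights sum to 5/9.
So P(the cheque in envelope 1 | the presenter opened envelope 2) = (1/3) / (5/9) = 3/5.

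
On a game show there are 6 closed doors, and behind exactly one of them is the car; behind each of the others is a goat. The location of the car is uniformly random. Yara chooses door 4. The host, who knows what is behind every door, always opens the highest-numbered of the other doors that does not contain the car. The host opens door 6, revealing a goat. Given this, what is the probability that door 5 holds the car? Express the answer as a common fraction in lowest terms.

Consider each possible location of the car in turn.
If it is behind any of doors 1, 2, 3, 4, and 5 (prior 1/6 each): door 6 is the highest-numbered option available, probability 1; weight (1/6)·1 = 1/6 each.
If it is behind door 6 (prior 1/6): the host opened door 6, so this case is ruled out; weight (1/6)·0 = 0.
The weights sum to 5/6.
So P(the car behind door 5 | the host opened door 6) = (1/6) / (5/6) = 1/5.

1/5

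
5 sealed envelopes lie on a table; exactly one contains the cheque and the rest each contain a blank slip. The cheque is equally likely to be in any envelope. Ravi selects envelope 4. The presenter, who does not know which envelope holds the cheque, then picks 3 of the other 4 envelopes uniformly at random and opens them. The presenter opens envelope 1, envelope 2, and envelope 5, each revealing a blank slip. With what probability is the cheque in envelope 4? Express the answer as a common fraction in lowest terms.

1/2

Because the presenter chose which envelopes to open without knowing where the cheque is, the choice is independent of the prize location. Learning that none of the 3 opened envelopes holds the cheque simply rules out those 3 locations and leaves the remaining 2 envelopes still equally likely by symmetry.
So P(the cheque in envelope 4) = 1/2.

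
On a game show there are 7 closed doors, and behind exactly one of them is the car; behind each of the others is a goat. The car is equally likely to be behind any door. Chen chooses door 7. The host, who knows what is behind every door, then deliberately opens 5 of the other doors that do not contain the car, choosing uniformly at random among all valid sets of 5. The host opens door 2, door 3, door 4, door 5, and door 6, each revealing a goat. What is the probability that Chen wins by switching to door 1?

6/7

Apply Bayes' rule, conditioning on where the car actually is.
If it is behind door 1 (prior 1/7): the host has no choice, probability 1; weight (1/7)·1 = 1/7.
If it is behind any of doors 2, 3, 4, 5, and 6 (prior 1/7 each): that door was opened and seen not to hold the prize — ruled out; weight (1/7)·0 = 0 each.
If it is behind door 7 (prior 1/7): the host has 6 equally likely choices, so probability 1/6; weight (1/7)·(1/6) = 1/42.
The weights sum to 1/6.
So P(the car behind door 1 | the host opened door 2, door 3, door 4, door 5, and door 6) = (1/7) / (1/6) = 6/7.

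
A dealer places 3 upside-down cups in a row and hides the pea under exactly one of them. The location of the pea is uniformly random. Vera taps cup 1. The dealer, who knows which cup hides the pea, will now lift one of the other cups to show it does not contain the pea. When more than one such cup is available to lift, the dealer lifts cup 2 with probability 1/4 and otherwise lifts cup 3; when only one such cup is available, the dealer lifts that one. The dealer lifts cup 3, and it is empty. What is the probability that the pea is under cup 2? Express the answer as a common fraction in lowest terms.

Condition on the true location of the pea.
If it is under cup 1 (prior 1/3): cup 2 is available but not opened, probability 3/4; weight (1/3)·(3/4) = 1/4.
If it is under cup 2 (prior 1/3): only cup 3 is available, probability 1; weight (1/3)·1 = 1/3.
If it is under cup 3 (prior 1/3): the dealer opened cup 3, so this case is ruled out; weight (1/3)·0 = 0.
The weights sum to 7/12.
So P(the pea under cup 2 | the dealer opened cup 3) = (1/3) / (7/12) = 4/7.

4/7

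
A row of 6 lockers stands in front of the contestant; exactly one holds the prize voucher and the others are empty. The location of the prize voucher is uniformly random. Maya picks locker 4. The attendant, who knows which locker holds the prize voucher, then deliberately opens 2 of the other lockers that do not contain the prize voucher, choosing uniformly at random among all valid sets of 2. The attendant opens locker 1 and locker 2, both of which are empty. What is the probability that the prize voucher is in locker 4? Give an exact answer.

1/6

Consider each possible location of the prize voucher in turn.
If it is in either of lockers 1 and 2 (prior 1/6 each): that locker was opened and seen not to hold the prize — ruled out; weight (1/6)·0 = 0 each.
If it is in any of lockers 3, 5, and 6 (prior 1/6 each): the attendant has 6 equally likely choices, so probability 1/6; weight (1/6)·(1/6) = 1/36 each.
If it is in locker 4 (prior 1/6): the attendant has 10 equally likely choices, so probability 1/10; weight (1/6)·(1/10) = 1/60.
The weights sum to 1/10.
So P(the prize voucher in locker 4 | the attendant opened locker 1 and locker 2) = (1/60) / (1/10) = 1/6.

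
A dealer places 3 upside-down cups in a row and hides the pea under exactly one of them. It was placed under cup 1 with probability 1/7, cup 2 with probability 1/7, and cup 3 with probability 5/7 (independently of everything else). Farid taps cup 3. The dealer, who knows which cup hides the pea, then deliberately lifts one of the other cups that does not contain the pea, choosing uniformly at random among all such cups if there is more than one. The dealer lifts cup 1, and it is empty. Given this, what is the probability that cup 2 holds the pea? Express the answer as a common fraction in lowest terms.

Apply Bayes' rule, conditioning on where the pea actually is.
If it is under cup 1 (prior 1/7): the dealer opened cup 1, so this case is ruled out; weight (1/7)·0 = 0.
If it is under cup 2 (prior 1/7): the dealer has no choice, probability 1; weight (1/7)·1 = 1/7.
If it is under cup 3 (prior 5/7): the dealer has 2 equally likely choices, so probability 1/2; weight (5/7)·(1/2) = 5/14.
The weights sum to 1/2.
So P(the pea under cup 2 | the dealer opened cup 1) = (1/7) / (1/2) = 2/7.

2/7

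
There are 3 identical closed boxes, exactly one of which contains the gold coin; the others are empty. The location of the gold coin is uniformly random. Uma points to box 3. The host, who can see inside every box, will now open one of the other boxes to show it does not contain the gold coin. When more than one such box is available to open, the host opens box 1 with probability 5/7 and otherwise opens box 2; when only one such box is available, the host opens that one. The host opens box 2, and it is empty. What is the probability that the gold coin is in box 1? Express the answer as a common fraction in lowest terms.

Consider each possible location of the gold coin in turn.
If it is in box 1 (prior 1/3): only box 2 is available, probability 1; weight (1/3)·1 = 1/3.
If it is in box 2 (prior 1/3): the host opened box 2, so this case is ruled out; weight (1/3)·0 = 0.
If it is in box 3 (prior 1/3): box 1 is available but not opened, probability 2/7; weight (1/3)·(2/7) = 2/21.
The weights sum to 3/7.
So P(the gold coin in box 1 | the host opened box 2) = (1/3) / (3/7) = 7/9.

7/9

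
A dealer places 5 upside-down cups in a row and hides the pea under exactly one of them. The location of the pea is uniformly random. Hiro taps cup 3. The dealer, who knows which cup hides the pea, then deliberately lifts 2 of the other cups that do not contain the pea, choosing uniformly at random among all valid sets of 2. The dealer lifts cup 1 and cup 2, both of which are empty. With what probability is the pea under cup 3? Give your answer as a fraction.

Apply Bayes' rule, conditioning on where the pea actually is.
If it is under either of cups 1 and 2 (prior 1/5 each): that cup was opened and seen not to hold the prize — ruled out; weight (1/5)·0 = 0 each.
If it is under cup 3 (prior 1/5): the dealer has 6 equally likely choices, so probability 1/6; weight (1/5)·(1/6) = 1/30.
If it is under either of cups 4 and 5 (prior 1/5 each): the dealer has 3 equally likely choices, so probability 1/3; weight (1/5)·(1/3) = 1/15 each.
The weights sum to 1/6.
So P(the pea under cup 3 | the dealer opened cup 1 and cup 2) = (1/30) / (1/6) = 1/5.

1/5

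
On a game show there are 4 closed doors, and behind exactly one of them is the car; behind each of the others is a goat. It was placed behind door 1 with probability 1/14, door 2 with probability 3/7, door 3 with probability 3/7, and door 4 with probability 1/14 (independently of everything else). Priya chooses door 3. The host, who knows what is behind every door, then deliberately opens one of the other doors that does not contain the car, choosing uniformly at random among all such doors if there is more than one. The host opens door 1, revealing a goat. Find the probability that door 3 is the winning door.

Consider each possible location of the car in turn.
If it is behind door 1 (prior 1/14): the host opened door 1, so this case is ruled out; weight (1/14)·0 = 0.
If it is behind door 2 (prior 3/7): the host has 2 equally likely choices, so probability 1/2; weight (3/7)·(1/2) = 3/14.
If it is behind door 3 (prior 3/7): the host has 3 equally likely choices, so probability 1/3; weight (3/7)·(1/3) = 1/7.
If it is behind door 4 (prior 1/14): the host has 2 equally likely choices, so probability 1/2; weight (1/14)·(1/2) = 1/28.
The weights sum to 11/28.
So P(the car behind door 3 | the host opened door 1) = (1/7) / (11/28) = 4/11.

4/11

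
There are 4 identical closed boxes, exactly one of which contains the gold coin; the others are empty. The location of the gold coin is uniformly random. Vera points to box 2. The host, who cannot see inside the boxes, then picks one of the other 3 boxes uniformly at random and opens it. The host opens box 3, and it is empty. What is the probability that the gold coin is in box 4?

1/3

Because the host chose which box to open without knowing where the gold coin is, the choice is independent of the prize location. Learning that box 3 does not hold the gold coin simply rules out that one location and leaves the remaining 3 boxes still equally likely by symmetry.
So P(the gold coin in box 4) = 1/3.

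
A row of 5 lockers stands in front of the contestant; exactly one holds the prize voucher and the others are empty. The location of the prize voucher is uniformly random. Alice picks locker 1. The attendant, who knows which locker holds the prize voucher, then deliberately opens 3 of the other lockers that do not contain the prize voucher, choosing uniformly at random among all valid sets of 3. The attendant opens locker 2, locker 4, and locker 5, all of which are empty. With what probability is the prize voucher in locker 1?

1/5

Consider each possible location of the prize voucher in turn.
If it is in locker 1 (prior 1/5): the attendant has 4 equally likely choices, so probability 1/4; weight (1/5)·(1/4) = 1/20.
If it is in any of lockers 2, 4, and 5 (prior 1/5 each): that locker was opened and seen not to hold the prize — ruled out; weight (1/5)·0 = 0 each.
If it is in locker 3 (prior 1/5): the attendant has no choice, probability 1; weight (1/5)·1 = 1/5.
The weights sum to 1/4.
So P(the prize voucher in locker 1 | the attendant opened locker 2, locker 4, and locker 5) = (1/20) / (1/4) = 1/5.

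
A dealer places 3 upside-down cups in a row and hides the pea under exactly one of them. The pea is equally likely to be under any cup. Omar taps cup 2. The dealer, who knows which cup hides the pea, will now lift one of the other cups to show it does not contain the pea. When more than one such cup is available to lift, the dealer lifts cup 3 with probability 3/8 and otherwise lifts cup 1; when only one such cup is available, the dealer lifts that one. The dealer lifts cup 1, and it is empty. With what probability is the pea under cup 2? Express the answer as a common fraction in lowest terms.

5/13

Apply Bayes' rule, conditioning on where the pea actually is.
If it is under cup 1 (prior 1/3): the dealer opened cup 1, so this case is ruled out; weight (1/3)·0 = 0.
If it is under cup 2 (prior 1/3): cup 3 is available but not opened, probability 5/8; weight (1/3)·(5/8) = 5/24.
If it is under cup 3 (prior 1/3): only cup 1 is available, probability 1; weight (1/3)·1 = 1/3.
The weights sum to 13/24.
So P(the pea under cup 2 | the dealer opened cup 1) = (5/24) / (13/24) = 5/13.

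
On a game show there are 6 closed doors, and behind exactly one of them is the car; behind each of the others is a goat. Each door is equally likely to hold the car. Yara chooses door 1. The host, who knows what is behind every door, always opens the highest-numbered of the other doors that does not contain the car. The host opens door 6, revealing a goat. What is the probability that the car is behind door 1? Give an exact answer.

Condition on the true location of the car.
If it is behind any of doors 1, 2, 3, 4, and 5 (prior 1/6 each): door 6 is the highest-numbered option available, probability 1; weight (1/6)·1 = 1/6 each.
If it is behind door 6 (prior 1/6): the host opened door 6, so this case is ruled out; weight (1/6)·0 = 0.
The weights sum to 5/6.
So P(the car behind door 1 | the host opened door 6) = (1/6) / (5/6) = 1/5.

1/5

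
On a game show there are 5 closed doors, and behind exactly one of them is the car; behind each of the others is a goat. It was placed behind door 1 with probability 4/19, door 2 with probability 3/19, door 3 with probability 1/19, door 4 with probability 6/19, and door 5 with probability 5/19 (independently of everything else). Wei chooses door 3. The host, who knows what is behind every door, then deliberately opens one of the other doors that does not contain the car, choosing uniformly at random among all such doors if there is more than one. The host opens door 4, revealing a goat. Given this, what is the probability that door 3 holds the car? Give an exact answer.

1/17

Condition on the true location of the car.
If it is behind door 1 (prior 4/19): the host has 3 equally likely choices, so probability 1/3; weight (4/19)·(1/3) = 4/57.
If it is behind door 2 (prior 3/19): the host has 3 equally likely choices, so probability 1/3; weight (3/19)·(1/3) = 1/19.
If it is behind door 3 (prior 1/19): the host has 4 equally likely choices, so probability 1/4; weight (1/19)·(1/4) = 1/76.
If it is behind door 4 (prior 6/19): the host opened door 4, so this case is ruled out; weight (6/19)·0 = 0.
If it is behind door 5 (prior 5/19): the host has 3 equally likely choices, so probability 1/3; weight (5/19)·(1/3) = 5/57.
The weights sum to 17/76.
So P(the car behind door 3 | the host opened door 4) = (1/76) / (17/76) = 1/17.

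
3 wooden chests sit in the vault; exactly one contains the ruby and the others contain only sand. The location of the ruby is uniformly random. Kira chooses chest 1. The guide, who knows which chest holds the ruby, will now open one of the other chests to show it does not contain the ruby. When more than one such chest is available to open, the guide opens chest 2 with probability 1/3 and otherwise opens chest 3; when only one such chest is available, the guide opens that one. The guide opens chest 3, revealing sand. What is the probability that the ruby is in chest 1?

Apply Bayes' rule, conditioning on where the ruby actually is.
If it is in chest 1 (prior 1/3): chest 2 is available but not opened, probability 2/3; weight (1/3)·(2/3) = 2/9.
If it is in chest 2 (prior 1/3): only chest 3 is available, probability 1; weight (1/3)·1 = 1/3.
If it is in chest 3 (prior 1/3): the guide opened chest 3, so this case is ruled out; weight (1/3)·0 = 0.
The weights sum to 5/9.
So P(the ruby in chest 1 | the guide opened chest 3) = (2/9) / (5/9) = 2/5.

2/5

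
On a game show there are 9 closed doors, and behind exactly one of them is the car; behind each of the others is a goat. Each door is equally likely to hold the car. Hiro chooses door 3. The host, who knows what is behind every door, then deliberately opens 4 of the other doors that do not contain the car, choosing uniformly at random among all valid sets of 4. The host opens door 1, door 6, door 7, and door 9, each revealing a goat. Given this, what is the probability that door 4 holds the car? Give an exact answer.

Condition on the true location of the car.
If it is behind any of doors 1, 6, 7, and 9 (prior 1/9 each): that door was opened and seen not to hold the prize — ruled out; weight (1/9)·0 = 0 each.
If it is behind any of doors 2, 4, 5, and 8 (prior 1/9 each): the host has 35 equally likely choices, so probability 1/35; weight (1/9)·(1/35) = 1/315 each.
If it is behind door 3 (prior 1/9): the host has 70 equally likely choices, so probability 1/70; weight (1/9)·(1/70) = 1/630.
The weights sum to 1/70.
So P(the car behind door 4 | the host opened door 1, door 6, door 7, and door 9) = (1/315) / (1/70) = 2/9.

2/9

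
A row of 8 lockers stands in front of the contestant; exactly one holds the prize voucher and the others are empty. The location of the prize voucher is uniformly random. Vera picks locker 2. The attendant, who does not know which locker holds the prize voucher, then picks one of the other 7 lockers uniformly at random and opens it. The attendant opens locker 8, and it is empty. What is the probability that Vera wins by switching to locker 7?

Apply Bayes' rule, conditioning on where the prize voucher actually is.
If it is in any of lockers 1, 2, 3, 4, 5, 6, and 7 (prior 1/8 each): the attendant picks locker 8 with probability 1/7 regardless, and it is not the prize; weight (1/8)·(1/7) = 1/56 each.
If it is in locker 8 (prior 1/8): the attendant opened locker 8, so this case is ruled out; weight (1/8)·0 = 0.
The weights sum to 1/8.
So P(the prize voucher in locker 7 | the attendant opened locker 8) = (1/56) / (1/8) = 1/7.

1/7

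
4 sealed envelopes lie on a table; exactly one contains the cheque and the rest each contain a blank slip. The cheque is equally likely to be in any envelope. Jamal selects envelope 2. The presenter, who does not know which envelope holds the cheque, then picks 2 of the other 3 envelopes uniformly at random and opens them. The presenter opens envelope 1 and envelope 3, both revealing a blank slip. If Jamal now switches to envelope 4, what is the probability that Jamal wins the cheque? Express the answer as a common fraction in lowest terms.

1/2

Consider each possible location of the cheque in turn.
If it is in either of envelopes 1 and 3 (prior 1/4 each): that envelope was opened and seen not to hold the prize — ruled out; weight (1/4)·0 = 0 each.
If it is in either of envelopes 2 and 4 (prior 1/4 each): the presenter picks exactly this set with probability 1/3 regardless, and none is the prize; weight (1/4)·(1/3) = 1/12 each.
The weights sum to 1/6.
So P(the cheque in envelope 4 | the presenter opened envelope 1 and envelope 3) = (1/12) / (1/6) = 1/2.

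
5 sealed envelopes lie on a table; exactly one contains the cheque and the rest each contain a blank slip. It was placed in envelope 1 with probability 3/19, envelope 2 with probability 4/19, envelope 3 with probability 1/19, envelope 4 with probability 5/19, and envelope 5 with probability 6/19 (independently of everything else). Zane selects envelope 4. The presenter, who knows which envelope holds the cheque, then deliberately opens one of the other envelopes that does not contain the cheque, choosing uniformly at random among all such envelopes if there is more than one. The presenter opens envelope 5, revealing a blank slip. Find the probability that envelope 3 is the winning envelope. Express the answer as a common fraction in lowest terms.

4/47

Condition on the true location of the cheque.
If it is in envelope 1 (prior 3/19): the presenter has 3 equally likely choices, so probability 1/3; weight (3/19)·(1/3) = 1/19.
If it is in envelope 2 (prior 4/19): the presenter has 3 equally likely choices, so probability 1/3; weight (4/19)·(1/3) = 4/57.
If it is in envelope 3 (prior 1/19): the presenter has 3 equally likely choices, so probability 1/3; weight (1/19)·(1/3) = 1/57.
If it is in envelope 4 (prior 5/19): the presenter has 4 equally likely choices, so probability 1/4; weight (5/19)·(1/4) = 5/76.
If it is in envelope 5 (prior 6/19): the presenter opened envelope 5, so this case is ruled out; weight (6/19)·0 = 0.
The weights sum to 47/228.
So P(the cheque in envelope 3 | the presenter opened envelope 5) = (1/57) / (47/228) = 4/47.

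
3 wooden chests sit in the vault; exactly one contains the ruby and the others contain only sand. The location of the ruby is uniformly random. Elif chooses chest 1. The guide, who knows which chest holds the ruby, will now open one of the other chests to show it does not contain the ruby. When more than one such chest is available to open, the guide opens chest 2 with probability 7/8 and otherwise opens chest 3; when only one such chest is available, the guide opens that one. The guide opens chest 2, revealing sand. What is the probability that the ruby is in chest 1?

Apply Bayes' rule, conditioning on where the ruby actually is.
If it is in chest 1 (prior 1/3): chest 2 is available, opened with probability 7/8; weight (1/3)·(7/8) = 7/24.
If it is in chest 2 (prior 1/3): the guide opened chest 2, so this case is ruled out; weight (1/3)·0 = 0.
If it is in chest 3 (prior 1/3): only chest 2 is available, probability 1; weight (1/3)·1 = 1/3.
The weights sum to 5/8.
So P(the ruby in chest 1 | the guide opened chest 2) = (7/24) / (5/8) = 7/15.

7/15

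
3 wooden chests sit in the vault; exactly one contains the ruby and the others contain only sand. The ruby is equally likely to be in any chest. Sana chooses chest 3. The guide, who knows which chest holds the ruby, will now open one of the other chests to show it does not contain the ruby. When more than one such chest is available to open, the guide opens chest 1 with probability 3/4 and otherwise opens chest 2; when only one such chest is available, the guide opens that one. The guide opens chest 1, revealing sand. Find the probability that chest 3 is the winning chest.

Apply Bayes' rule, conditioning on where the ruby actually is.
If it is in chest 1 (prior 1/3): the guide opened chest 1, so this case is ruled out; weight (1/3)·0 = 0.
If it is in chest 2 (prior 1/3): only chest 1 is available, probability 1; weight (1/3)·1 = 1/3.
If it is in chest 3 (prior 1/3): chest 1 is available, opened with probability 3/4; weight (1/3)·(3/4) = 1/4.
The weights sum to 7/12.
So P(the ruby in chest 3 | the guide opened chest 1) = (1/4) / (7/12) = 3/7.

3/7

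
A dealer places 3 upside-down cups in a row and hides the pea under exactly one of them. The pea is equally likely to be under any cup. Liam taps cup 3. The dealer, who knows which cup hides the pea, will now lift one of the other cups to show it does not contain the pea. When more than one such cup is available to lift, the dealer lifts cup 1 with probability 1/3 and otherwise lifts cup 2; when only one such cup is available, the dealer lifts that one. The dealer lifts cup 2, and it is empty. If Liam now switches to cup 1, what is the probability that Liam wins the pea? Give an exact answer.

3/5

Condition on the true location of the pea.
If it is under cup 1 (prior 1/3): only cup 2 is available, probability 1; weight (1/3)·1 = 1/3.
If it is under cup 2 (prior 1/3): the dealer opened cup 2, so this case is ruled out; weight (1/3)·0 = 0.
If it is under cup 3 (prior 1/3): cup 1 is available but not opened, probability 2/3; weight (1/3)·(2/3) = 2/9.
The weights sum to 5/9.
So P(the pea under cup 1 | the dealer opened cup 2) = (1/3) / (5/9) = 3/5.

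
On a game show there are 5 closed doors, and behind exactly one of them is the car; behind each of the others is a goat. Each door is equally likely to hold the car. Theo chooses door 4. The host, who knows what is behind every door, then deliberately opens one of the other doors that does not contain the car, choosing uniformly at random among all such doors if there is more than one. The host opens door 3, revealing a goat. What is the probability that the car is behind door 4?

1/5

Consider each possible location of the car in turn.
If it is behind any of doors 1, 2, and 5 (prior 1/5 each): the host has 3 equally likely choices, so probability 1/3; weight (1/5)·(1/3) = 1/15 each.
If it is behind door 3 (prior 1/5): the host opened door 3, so this case is ruled out; weight (1/5)·0 = 0.
If it is behind door 4 (prior 1/5): the host has 4 equally likely choices, so probability 1/4; weight (1/5)·(1/4) = 1/20.
The weights sum to 1/4.
So P(the car behind door 4 | the host opened door 3) = (1/20) / (1/4) = 1/5.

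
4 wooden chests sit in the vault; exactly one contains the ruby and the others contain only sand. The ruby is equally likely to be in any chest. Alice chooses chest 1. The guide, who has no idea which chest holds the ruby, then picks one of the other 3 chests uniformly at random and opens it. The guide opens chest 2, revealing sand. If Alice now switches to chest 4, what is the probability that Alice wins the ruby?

Condition on the true location of the ruby.
If it is in any of chests 1, 3, and 4 (prior 1/4 each): the guide picks chest 2 with probability 1/3 regardless, and it is not the prize; weight (1/4)·(1/3) = 1/12 each.
If it is in chest 2 (prior 1/4): the guide opened chest 2, so this case is ruled out; weight (1/4)·0 = 0.
The weights sum to 1/4.
So P(the ruby in chest 4 | the guide opened chest 2) = (1/12) / (1/4) = 1/3.

1/3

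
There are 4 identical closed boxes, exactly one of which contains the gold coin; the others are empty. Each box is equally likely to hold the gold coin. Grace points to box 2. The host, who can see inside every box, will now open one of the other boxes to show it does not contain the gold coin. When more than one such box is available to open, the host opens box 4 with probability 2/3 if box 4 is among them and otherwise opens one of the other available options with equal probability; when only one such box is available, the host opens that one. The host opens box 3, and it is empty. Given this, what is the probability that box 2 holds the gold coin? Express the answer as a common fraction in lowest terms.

Apply Bayes' rule, conditioning on where the gold coin actually is.
If it is in box 1 (prior 1/4): box 4 is available but not opened, probability 1/3; weight (1/4)·(1/3) = 1/12.
If it is in box 2 (prior 1/4): box 4 is available but not opened; box 3 gets probability (1 − 2/3)/2 = 1/6; weight (1/4)·(1/6) = 1/24.
If it is in box 3 (prior 1/4): the host opened box 3, so this case is ruled out; weight (1/4)·0 = 0.
If it is in box 4 (prior 1/4): box 4 holds the prize so is unavailable; the host chooses uniformly among the 2 others, probability 1/2; weight (1/4)·(1/2) = 1/8.
The weights sum to 1/4.
So P(the gold coin in box 2 | the host opened box 3) = (1/24) / (1/4) = 1/6.

1/6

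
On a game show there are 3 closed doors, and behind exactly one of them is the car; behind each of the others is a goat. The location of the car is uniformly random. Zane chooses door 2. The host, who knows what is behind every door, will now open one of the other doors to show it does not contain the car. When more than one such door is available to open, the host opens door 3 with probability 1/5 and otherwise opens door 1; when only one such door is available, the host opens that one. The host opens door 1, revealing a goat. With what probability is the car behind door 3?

Apply Bayes' rule, conditioning on where the car actually is.
If it is behind door 1 (prior 1/3): the host opened door 1, so this case is ruled out; weight (1/3)·0 = 0.
If it is behind door 2 (prior 1/3): door 3 is available but not opened, probability 4/5; weight (1/3)·(4/5) = 4/15.
If it is behind door 3 (prior 1/3): only door 1 is available, probability 1; weight (1/3)·1 = 1/3.
The weights sum to 3/5.
So P(the car behind door 3 | the host opened door 1) = (1/3) / (3/5) = 5/9.

5/9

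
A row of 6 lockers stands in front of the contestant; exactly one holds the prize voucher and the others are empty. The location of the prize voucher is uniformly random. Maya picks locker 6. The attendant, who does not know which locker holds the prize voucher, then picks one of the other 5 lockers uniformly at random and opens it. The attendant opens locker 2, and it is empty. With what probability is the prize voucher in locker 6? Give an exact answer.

Condition on the true location of the prize voucher.
If it is in any of lockers 1, 3, 4, 5, and 6 (prior 1/6 each): the attendant picks locker 2 with probability 1/5 regardless, and it is not the prize; weight (1/6)·(1/5) = 1/30 each.
If it is in locker 2 (prior 1/6): the attendant opened locker 2, so this case is ruled out; weight (1/6)·0 = 0.
The weights sum to 1/6.
So P(the prize voucher in locker 6 | the attendant opened locker 2) = (1/30) / (1/6) = 1/5.

1/5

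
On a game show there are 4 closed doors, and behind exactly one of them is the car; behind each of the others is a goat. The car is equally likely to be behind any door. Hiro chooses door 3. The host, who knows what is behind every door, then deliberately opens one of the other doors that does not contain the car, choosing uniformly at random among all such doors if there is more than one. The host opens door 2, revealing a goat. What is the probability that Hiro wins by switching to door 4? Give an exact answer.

3/8

Consider each possible location of the car in turn.
If it is behind either of doors 1 and 4 (prior 1/4 each): the host has 2 equally likely choices, so probability 1/2; weight (1/4)·(1/2) = 1/8 each.
If it is behind door 2 (prior 1/4): the host opened door 2, so this case is ruled out; weight (1/4)·0 = 0.
If it is behind door 3 (prior 1/4): the host has 3 equally likely choices, so probability 1/3; weight (1/4)·(1/3) = 1/12.
The weights sum to 1/3.
So P(the car behind door 4 | the host opened door 2) = (1/8) / (1/3) = 3/8.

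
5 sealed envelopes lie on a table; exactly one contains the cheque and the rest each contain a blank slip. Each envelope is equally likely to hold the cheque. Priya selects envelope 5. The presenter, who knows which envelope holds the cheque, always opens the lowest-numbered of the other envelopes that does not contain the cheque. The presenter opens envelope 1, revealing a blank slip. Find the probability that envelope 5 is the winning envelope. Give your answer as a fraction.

1/4

Consider each possible location of the cheque in turn.
If it is in envelope 1 (prior 1/5): the presenter opened envelope 1, so this case is ruled out; weight (1/5)·0 = 0.
If it is in any of envelopes 2, 3, 4, and 5 (prior 1/5 each): envelope 1 is the lowest-numbered option available, probability 1; weight (1/5)·1 = 1/5 each.
The weights sum to 4/5.
So P(the cheque in envelope 5 | the presenter opened envelope 1) = (1/5) / (4/5) = 1/4.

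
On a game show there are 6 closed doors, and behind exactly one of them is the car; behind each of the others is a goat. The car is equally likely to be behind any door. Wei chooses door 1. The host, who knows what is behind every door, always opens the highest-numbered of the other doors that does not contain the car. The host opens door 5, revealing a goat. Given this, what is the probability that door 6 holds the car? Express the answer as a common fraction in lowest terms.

Condition on the true location of the car.
If it is behind any of doors 1, 2, 3, and 4 (prior 1/6 each): the host would have opened door 6 instead, probability 0; weight (1/6)·0 = 0 each.
If it is behind door 5 (prior 1/6): the host opened door 5, so this case is ruled out; weight (1/6)·0 = 0.
If it is behind door 6 (prior 1/6): door 5 is the highest-numbered option available, probability 1; weight (1/6)·1 = 1/6.
The weights sum to 1/6.
So P(the car behind door 6 | the host opened door 5) = (1/6) / (1/6) = 1.

1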